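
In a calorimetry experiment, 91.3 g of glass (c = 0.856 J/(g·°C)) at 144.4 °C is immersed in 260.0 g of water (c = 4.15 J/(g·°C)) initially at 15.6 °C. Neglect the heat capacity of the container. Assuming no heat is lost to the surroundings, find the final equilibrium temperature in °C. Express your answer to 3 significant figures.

T_f = 24.3 °C

Heat lost by glass = heat gained by water.
(91.3)(0.856)(144.4 − T) = (260.0)(4.15)(T − 15.6)
78.1528 (144.4 − T) = 1079 (T − 15.6)
11285 − 78.1528 T = 1079 T − 16832
28117 = 1157.1528 T
T = 24.30 °C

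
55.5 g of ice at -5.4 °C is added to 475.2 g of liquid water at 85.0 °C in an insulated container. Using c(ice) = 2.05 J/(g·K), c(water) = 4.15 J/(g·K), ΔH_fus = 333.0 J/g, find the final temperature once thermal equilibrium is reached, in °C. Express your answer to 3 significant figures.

Heat to bring ice to 0 °C and melt it: q₁ = 55.5×2.05×5.4 + 55.5×333.0 = 19096 J
Heat the water can supply cooling to 0 °C: 475.2×4.15×85.0 = 167627 J > q₁, so all ice melts.
Energy balance: 475.2×4.15×(85.0 − T) = 19096 + 55.5×4.15×(T − 0)
1972.08(85.0 − T) = 19096 + 230.325 T
167627 − 19096 = 2202.405 T
T = 148531 / 2202.405 = 67.44 °C

T_f = 67.4 °C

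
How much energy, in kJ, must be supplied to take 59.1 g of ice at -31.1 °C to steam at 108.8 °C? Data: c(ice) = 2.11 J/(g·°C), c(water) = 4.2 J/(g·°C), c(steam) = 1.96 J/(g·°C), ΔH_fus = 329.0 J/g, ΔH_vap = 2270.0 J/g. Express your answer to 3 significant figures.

q = 183 kJ

q1 (heat ice -31.1→0.0 °C): 59.1 × 2.11 × 31.1 = 3878 J
q2 (melt at 0 °C): 59.1 × 329.0 = 19444 J
q3 (heat water 0.0→100.0 °C): 59.1 × 4.2 × 100.0 = 24822 J
q4 (vaporize at 100 °C): 59.1 × 2270.0 = 134157 J
q5 (heat steam 100.0→108.8 °C): 59.1 × 1.96 × 8.8 = 1019 J
Total: 3878 + 19444 + 24822 + 134157 + 1019 = 183320 J = 183 kJ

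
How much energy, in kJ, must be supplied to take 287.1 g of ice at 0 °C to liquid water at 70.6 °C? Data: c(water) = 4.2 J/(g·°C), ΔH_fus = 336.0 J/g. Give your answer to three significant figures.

q = 182 kJ

q1 (melt at 0 °C): 287.1 × 336.0 = 96466 J
q2 (heat water 0.0→70.6 °C): 287.1 × 4.2 × 70.6 = 85131 J
Total: 96466 + 85131 = 181597 J = 182 kJ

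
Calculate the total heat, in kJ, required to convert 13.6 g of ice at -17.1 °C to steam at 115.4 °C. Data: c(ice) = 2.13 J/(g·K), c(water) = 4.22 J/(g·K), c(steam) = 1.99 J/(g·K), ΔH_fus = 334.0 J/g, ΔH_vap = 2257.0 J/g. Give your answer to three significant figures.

q = 41.9 kJ

q1 (heat ice -17.1→0.0 °C): 13.6 × 2.13 × 17.1 = 495 J
q2 (melt at 0 °C): 13.6 × 334.0 = 4542 J
q3 (heat water 0.0→100.0 °C): 13.6 × 4.22 × 100.0 = 5739 J
q4 (vaporize at 100 °C): 13.6 × 2257.0 = 30695 J
q5 (heat steam 100.0→115.4 °C): 13.6 × 1.99 × 15.4 = 417 J
Total: 495 + 4542 + 5739 + 30695 + 417 = 41888 J = 41.9 kJ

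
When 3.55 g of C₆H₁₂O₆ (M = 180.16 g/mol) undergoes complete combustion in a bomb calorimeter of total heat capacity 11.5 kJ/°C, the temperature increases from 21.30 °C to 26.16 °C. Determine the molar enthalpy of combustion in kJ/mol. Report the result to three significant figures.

ΔH = -2840 kJ/mol

ΔT = 26.16 − 21.30 = 4.86 °C
q_cal = C_cal × ΔT = 11.5 × 4.86 = 55.89 kJ
n = 3.55 / 180.16 = 0.01970 mol
q_rxn = −q_cal = -55.89 kJ
ΔH = -55.89 / 0.01970 = -2837 kJ/mol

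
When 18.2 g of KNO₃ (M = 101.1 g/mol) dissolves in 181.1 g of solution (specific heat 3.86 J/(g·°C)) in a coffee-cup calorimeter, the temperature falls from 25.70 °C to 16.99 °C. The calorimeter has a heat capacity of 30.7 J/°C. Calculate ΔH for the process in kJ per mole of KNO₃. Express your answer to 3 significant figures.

|ΔT| = |16.99 − 25.70| = 8.71 °C
|q_surr| = (181.1 × 3.86 + 30.7) × 8.71 = 729.746 × 8.71 = 6356 J
n(KNO₃) = 18.2 / 101.1 = 0.1800 mol
Temperature fell, so q_rxn = +|q_surr| = 6.356 kJ
ΔH = q_rxn / n = 35.31 kJ/mol

ΔH = 35.3 kJ/mol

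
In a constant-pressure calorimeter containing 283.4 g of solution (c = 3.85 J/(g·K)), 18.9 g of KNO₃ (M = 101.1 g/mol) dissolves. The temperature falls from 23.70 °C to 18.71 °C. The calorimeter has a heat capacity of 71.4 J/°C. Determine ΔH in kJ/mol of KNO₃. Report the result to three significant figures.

|ΔT| = |18.71 − 23.70| = 4.99 °C
|q_surr| = (283.4 × 3.85 + 71.4) × 4.99 = 1162.49 × 4.99 = 5801 J
n(KNO₃) = 18.9 / 101.1 = 0.1869 mol
Temperature fell, so q_rxn = +|q_surr| = 5.801 kJ
ΔH = q_rxn / n = 31.04 kJ/mol

ΔH = 31.0 kJ/mol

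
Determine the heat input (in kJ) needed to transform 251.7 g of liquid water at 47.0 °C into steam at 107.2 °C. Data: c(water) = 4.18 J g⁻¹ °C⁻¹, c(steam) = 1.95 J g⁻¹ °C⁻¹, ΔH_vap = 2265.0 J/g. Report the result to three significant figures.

q1 (heat water 47.0→100.0 °C): 251.7 × 4.18 × 53.0 = 55762 J
q2 (vaporize at 100 °C): 251.7 × 2265.0 = 570101 J
q3 (heat steam 100.0→107.2 °C): 251.7 × 1.95 × 7.2 = 3534 J
Total: 55762 + 570101 + 3534 = 629397 J = 629 kJ

q = 629 kJ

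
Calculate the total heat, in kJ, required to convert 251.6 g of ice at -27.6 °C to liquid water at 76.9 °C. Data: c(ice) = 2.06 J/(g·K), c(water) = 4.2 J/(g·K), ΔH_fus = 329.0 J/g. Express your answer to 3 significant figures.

q1 (heat ice -27.6→0.0 °C): 251.6 × 2.06 × 27.6 = 14305 J
q2 (melt at 0 °C): 251.6 × 329.0 = 82776 J
q3 (heat water 0.0→76.9 °C): 251.6 × 4.2 × 76.9 = 81262 J
Total: 14305 + 82776 + 81262 = 178343 J = 178 kJ

q = 178 kJ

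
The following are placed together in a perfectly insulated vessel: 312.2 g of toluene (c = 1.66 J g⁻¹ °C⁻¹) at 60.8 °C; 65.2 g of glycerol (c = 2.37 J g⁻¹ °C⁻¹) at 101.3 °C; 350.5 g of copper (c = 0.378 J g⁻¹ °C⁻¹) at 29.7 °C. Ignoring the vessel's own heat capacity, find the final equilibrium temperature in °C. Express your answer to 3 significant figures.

T_f = 63.5 °C

Σ mᵢcᵢ(T − Tᵢ) = 0  ⇒  T = Σ mᵢcᵢTᵢ / Σ mᵢcᵢ
Σ mᵢcᵢ = 312.2×1.66 + 65.2×2.37 + 350.5×0.378 = 805.265
Σ mᵢcᵢTᵢ = 518.252×60.8 + 154.524×101.3 + 132.489×29.7 = 51098
T = 51098 / 805.265 = 63.45 °C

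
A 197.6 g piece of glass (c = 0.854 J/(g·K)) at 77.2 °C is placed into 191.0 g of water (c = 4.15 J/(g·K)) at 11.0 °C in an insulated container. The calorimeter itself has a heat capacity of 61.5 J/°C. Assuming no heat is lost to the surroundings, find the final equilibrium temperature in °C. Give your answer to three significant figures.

Heat lost by glass = heat gained by water + calorimeter.
(197.6)(0.854)(77.2 − T) = [(191.0)(4.15) + 61.5](T − 11.0)
168.7504 (77.2 − T) = 854.15 (T − 11.0)
13028 − 168.7504 T = 854.15 T − 9395.7
22423.7 = 1022.9004 T
T = 21.92 °C

T_f = 21.9 °C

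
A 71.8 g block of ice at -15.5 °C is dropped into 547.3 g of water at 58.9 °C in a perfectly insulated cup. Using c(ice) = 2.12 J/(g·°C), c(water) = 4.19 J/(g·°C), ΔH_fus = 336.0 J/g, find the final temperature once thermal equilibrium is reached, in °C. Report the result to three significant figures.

Heat to bring ice to 0 °C and melt it: q₁ = 71.8×2.12×15.5 + 71.8×336.0 = 26484 J
Heat the water can supply cooling to 0 °C: 547.3×4.19×58.9 = 135069 J > q₁, so all ice melts.
Energy balance: 547.3×4.19×(58.9 − T) = 26484 + 71.8×4.19×(T − 0)
2293.187(58.9 − T) = 26484 + 300.842 T
135069 − 26484 = 2594.029 T
T = 108585 / 2594.029 = 41.86 °C

T_f = 41.9 °C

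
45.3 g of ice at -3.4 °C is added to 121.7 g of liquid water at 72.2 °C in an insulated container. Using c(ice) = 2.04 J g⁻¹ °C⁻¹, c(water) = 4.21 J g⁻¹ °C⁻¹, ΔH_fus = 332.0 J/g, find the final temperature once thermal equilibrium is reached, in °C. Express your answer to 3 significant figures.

Heat to bring ice to 0 °C and melt it: q₁ = 45.3×2.04×3.4 + 45.3×332.0 = 15354 J
Heat the water can supply cooling to 0 °C: 121.7×4.21×72.2 = 36992.2 J > q₁, so all ice melts.
Energy balance: 121.7×4.21×(72.2 − T) = 15354 + 45.3×4.21×(T − 0)
512.357(72.2 − T) = 15354 + 190.713 T
36992.2 − 15354 = 703.070 T
T = 21638.2 / 703.070 = 30.78 °C

T_f = 30.8 °C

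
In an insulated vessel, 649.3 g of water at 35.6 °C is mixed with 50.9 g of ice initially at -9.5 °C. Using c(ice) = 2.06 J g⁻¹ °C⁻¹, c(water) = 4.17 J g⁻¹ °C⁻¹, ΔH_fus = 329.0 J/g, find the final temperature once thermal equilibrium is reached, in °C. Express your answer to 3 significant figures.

T_f = 26.9 °C

Heat to bring ice to 0 °C and melt it: q₁ = 50.9×2.06×9.5 + 50.9×329.0 = 17742 J
Heat the water can supply cooling to 0 °C: 649.3×4.17×35.6 = 96389.9 J > q₁, so all ice melts.
Energy balance: 649.3×4.17×(35.6 − T) = 17742 + 50.9×4.17×(T − 0)
2707.581(35.6 − T) = 17742 + 212.253 T
96389.9 − 17742 = 2919.834 T
T = 78647.9 / 2919.834 = 26.94 °C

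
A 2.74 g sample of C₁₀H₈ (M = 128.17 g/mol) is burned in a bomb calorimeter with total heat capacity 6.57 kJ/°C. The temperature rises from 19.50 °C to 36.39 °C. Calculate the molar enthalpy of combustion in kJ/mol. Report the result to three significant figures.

ΔT = 36.39 − 19.50 = 16.89 °C
q_cal = C_cal × ΔT = 6.57 × 16.89 = 110.9673 kJ
n = 2.74 / 128.17 = 0.02138 mol
q_rxn = −q_cal = -110.9673 kJ
ΔH = -110.9673 / 0.02138 = -5190 kJ/mol

ΔH = -5190 kJ/mol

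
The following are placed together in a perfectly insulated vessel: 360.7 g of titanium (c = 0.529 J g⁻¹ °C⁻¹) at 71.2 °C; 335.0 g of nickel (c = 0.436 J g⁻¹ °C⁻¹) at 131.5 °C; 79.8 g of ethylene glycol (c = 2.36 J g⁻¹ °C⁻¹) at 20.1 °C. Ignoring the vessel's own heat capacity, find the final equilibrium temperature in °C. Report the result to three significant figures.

Σ mᵢcᵢ(T − Tᵢ) = 0  ⇒  T = Σ mᵢcᵢTᵢ / Σ mᵢcᵢ
Σ mᵢcᵢ = 360.7×0.529 + 335.0×0.436 + 79.8×2.36 = 525.1983
Σ mᵢcᵢTᵢ = 190.8103×71.2 + 146.06×131.5 + 188.328×20.1 = 36578
T = 36578 / 525.1983 = 69.646 °C

T_f = 69.6 °C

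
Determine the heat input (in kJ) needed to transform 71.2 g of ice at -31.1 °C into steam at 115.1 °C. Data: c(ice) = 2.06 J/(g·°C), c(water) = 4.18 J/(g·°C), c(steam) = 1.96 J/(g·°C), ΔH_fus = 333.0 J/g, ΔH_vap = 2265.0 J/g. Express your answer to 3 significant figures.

q = 221 kJ

q1 (heat ice -31.1→0.0 °C): 71.2 × 2.06 × 31.1 = 4561 J
q2 (melt at 0 °C): 71.2 × 333.0 = 23710 J
q3 (heat water 0.0→100.0 °C): 71.2 × 4.18 × 100.0 = 29762 J
q4 (vaporize at 100 °C): 71.2 × 2265.0 = 161268 J
q5 (heat steam 100.0→115.1 °C): 71.2 × 1.96 × 15.1 = 2107 J
Total: 4561 + 23710 + 29762 + 161268 + 2107 = 221408 J = 221 kJ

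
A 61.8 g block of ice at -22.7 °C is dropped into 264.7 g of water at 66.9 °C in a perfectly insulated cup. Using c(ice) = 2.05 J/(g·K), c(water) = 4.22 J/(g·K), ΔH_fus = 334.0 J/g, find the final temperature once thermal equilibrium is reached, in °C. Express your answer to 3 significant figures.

T_f = 37.2 °C

Heat to bring ice to 0 °C and melt it: q₁ = 61.8×2.05×22.7 + 61.8×334.0 = 23517 J
Heat the water can supply cooling to 0 °C: 264.7×4.22×66.9 = 74729.6 J > q₁, so all ice melts.
Energy balance: 264.7×4.22×(66.9 − T) = 23517 + 61.8×4.22×(T − 0)
1117.034(66.9 − T) = 23517 + 260.796 T
74729.6 − 23517 = 1377.830 T
T = 51212.6 / 1377.830 = 37.17 °C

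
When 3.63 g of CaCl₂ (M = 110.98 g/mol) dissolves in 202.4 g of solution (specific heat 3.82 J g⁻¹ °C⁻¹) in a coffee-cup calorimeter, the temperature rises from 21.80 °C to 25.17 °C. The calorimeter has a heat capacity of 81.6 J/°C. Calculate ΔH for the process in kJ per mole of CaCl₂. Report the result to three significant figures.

|ΔT| = |25.17 − 21.80| = 3.37 °C
|q_surr| = (202.4 × 3.82 + 81.6) × 3.37 = 854.768 × 3.37 = 2881 J
n(CaCl₂) = 3.63 / 110.98 = 0.03271 mol
Temperature rose, so q_rxn = −|q_surr| = -2.881 kJ
ΔH = q_rxn / n = -88.08 kJ/mol

ΔH = -88.1 kJ/mol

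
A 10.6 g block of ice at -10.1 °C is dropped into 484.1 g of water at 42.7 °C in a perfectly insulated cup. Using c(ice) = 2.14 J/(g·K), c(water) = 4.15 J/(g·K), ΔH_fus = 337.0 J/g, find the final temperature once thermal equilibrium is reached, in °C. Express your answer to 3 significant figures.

Heat to bring ice to 0 °C and melt it: q₁ = 10.6×2.14×10.1 + 10.6×337.0 = 3801.3 J
Heat the water can supply cooling to 0 °C: 484.1×4.15×42.7 = 85784.9 J > q₁, so all ice melts.
Energy balance: 484.1×4.15×(42.7 − T) = 3801.3 + 10.6×4.15×(T − 0)
2009.015(42.7 − T) = 3801.3 + 43.99 T
85784.9 − 3801.3 = 2053.005 T
T = 81983.6 / 2053.005 = 39.93 °C

T_f = 39.9 °C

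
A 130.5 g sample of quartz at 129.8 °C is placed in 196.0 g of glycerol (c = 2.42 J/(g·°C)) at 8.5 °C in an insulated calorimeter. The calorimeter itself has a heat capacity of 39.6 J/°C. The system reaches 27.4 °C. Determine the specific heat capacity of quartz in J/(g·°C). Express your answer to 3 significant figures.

c = 0.727 J/(g·°C)

q_gained = (196.0 × 2.42 + 39.6) × (27.4 − 8.5) = 9713 J
q_lost = 130.5 × c × (129.8 − 27.4) = 13363.2 c
Set equal: c = 9713 / 13363.2 = 0.727 J/(g·°C)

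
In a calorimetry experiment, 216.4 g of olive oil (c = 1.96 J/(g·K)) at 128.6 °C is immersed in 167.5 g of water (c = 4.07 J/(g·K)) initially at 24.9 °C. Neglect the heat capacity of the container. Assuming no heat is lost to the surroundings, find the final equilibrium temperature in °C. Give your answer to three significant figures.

Heat lost by olive oil = heat gained by water.
(216.4)(1.96)(128.6 − T) = (167.5)(4.07)(T − 24.9)
424.144 (128.6 − T) = 681.725 (T − 24.9)
54545 − 424.144 T = 681.725 T − 16975
71520 = 1105.869 T
T = 64.67 °C

T_f = 64.7 °C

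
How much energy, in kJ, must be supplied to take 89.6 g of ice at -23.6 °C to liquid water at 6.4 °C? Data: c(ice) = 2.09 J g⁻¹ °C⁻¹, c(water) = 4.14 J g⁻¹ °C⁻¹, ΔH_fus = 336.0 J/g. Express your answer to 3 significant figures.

q = 36.9 kJ

q1 (heat ice -23.6→0.0 °C): 89.6 × 2.09 × 23.6 = 4419 J
q2 (melt at 0 °C): 89.6 × 336.0 = 30106 J
q3 (heat water 0.0→6.4 °C): 89.6 × 4.14 × 6.4 = 2374 J
Total: 4419 + 30106 + 2374 = 36899 J = 36.9 kJ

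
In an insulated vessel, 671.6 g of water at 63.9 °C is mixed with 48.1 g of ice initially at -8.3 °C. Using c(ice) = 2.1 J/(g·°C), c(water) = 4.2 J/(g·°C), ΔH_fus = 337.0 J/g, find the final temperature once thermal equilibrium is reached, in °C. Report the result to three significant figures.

Heat to bring ice to 0 °C and melt it: q₁ = 48.1×2.1×8.3 + 48.1×337.0 = 17048 J
Heat the water can supply cooling to 0 °C: 671.6×4.2×63.9 = 180244 J > q₁, so all ice melts.
Energy balance: 671.6×4.2×(63.9 − T) = 17048 + 48.1×4.2×(T − 0)
2820.72(63.9 − T) = 17048 + 202.02 T
180244 − 17048 = 3022.74 T
T = 163196 / 3022.74 = 53.99 °C

T_f = 54.0 °C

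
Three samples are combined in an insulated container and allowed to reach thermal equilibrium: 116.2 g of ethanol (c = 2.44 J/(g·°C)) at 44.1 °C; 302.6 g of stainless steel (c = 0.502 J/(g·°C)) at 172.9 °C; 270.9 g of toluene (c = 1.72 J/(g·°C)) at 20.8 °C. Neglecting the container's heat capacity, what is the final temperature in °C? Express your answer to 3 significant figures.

Σ mᵢcᵢ(T − Tᵢ) = 0  ⇒  T = Σ mᵢcᵢTᵢ / Σ mᵢcᵢ
Σ mᵢcᵢ = 116.2×2.44 + 302.6×0.502 + 270.9×1.72 = 901.3812
Σ mᵢcᵢTᵢ = 283.528×44.1 + 151.9052×172.9 + 465.948×20.8 = 48460
T = 48460 / 901.3812 = 53.76 °C

T_f = 53.8 °C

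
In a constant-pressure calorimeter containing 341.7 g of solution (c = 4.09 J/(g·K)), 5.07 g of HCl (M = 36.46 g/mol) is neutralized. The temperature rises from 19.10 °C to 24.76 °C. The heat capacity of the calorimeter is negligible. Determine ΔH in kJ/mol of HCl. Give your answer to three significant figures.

|ΔT| = |24.76 − 19.10| = 5.66 °C
|q_surr| = (341.7 × 4.09) × 5.66 = 1397.553 × 5.66 = 7910 J
n(HCl) = 5.07 / 36.46 = 0.1391 mol
Temperature rose, so q_rxn = −|q_surr| = -7.910 kJ
ΔH = q_rxn / n = -56.87 kJ/mol

ΔH = -56.9 kJ/mol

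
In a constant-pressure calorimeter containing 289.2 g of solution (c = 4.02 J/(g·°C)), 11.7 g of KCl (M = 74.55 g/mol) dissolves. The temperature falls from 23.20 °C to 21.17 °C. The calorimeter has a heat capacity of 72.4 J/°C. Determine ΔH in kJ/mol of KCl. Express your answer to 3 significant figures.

ΔH = 16.0 kJ/mol

|ΔT| = |21.17 − 23.20| = 2.03 °C
|q_surr| = (289.2 × 4.02 + 72.4) × 2.03 = 1234.984 × 2.03 = 2507 J
n(KCl) = 11.7 / 74.55 = 0.1569 mol
Temperature fell, so q_rxn = +|q_surr| = 2.507 kJ
ΔH = q_rxn / n = 15.98 kJ/mol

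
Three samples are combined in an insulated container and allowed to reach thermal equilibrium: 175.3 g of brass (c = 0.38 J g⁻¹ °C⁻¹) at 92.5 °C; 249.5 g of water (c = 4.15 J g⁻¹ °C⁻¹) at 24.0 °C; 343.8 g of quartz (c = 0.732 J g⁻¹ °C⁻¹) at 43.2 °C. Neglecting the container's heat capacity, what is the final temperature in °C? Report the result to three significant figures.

T_f = 30.9 °C

Σ mᵢcᵢ(T − Tᵢ) = 0  ⇒  T = Σ mᵢcᵢTᵢ / Σ mᵢcᵢ
Σ mᵢcᵢ = 175.3×0.38 + 249.5×4.15 + 343.8×0.732 = 1353.7006
Σ mᵢcᵢTᵢ = 66.614×92.5 + 1035.425×24.0 + 251.6616×43.2 = 41884
T = 41884 / 1353.7006 = 30.94 °C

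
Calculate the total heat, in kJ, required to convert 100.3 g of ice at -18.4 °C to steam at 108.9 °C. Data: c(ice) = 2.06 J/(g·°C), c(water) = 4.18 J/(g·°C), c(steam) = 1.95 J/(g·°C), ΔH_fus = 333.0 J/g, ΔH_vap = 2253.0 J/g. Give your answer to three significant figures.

q1 (heat ice -18.4→0.0 °C): 100.3 × 2.06 × 18.4 = 3802 J
q2 (melt at 0 °C): 100.3 × 333.0 = 33400 J
q3 (heat water 0.0→100.0 °C): 100.3 × 4.18 × 100.0 = 41925 J
q4 (vaporize at 100 °C): 100.3 × 2253.0 = 225976 J
q5 (heat steam 100.0→108.9 °C): 100.3 × 1.95 × 8.9 = 1741 J
Total: 3802 + 33400 + 41925 + 225976 + 1741 = 306844 J = 307 kJ

q = 307 kJ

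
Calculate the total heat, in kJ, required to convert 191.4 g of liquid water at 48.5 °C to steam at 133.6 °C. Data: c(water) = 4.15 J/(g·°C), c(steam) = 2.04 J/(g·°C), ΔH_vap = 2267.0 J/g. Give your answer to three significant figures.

q1 (heat water 48.5→100.0 °C): 191.4 × 4.15 × 51.5 = 40907 J
q2 (vaporize at 100 °C): 191.4 × 2267.0 = 433904 J
q3 (heat steam 100.0→133.6 °C): 191.4 × 2.04 × 33.6 = 13119 J
Total: 40907 + 433904 + 13119 = 487930 J = 488 kJ

q = 488 kJ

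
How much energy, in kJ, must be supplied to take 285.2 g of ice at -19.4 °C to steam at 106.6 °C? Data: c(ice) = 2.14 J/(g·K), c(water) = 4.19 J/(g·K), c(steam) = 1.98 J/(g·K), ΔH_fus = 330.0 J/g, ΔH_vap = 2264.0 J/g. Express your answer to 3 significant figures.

q = 875 kJ

q1 (heat ice -19.4→0.0 °C): 285.2 × 2.14 × 19.4 = 11840 J
q2 (melt at 0 °C): 285.2 × 330.0 = 94116 J
q3 (heat water 0.0→100.0 °C): 285.2 × 4.19 × 100.0 = 119499 J
q4 (vaporize at 100 °C): 285.2 × 2264.0 = 645693 J
q5 (heat steam 100.0→106.6 °C): 285.2 × 1.98 × 6.6 = 3727 J
Total: 11840 + 94116 + 119499 + 645693 + 3727 = 874875 J = 875 kJ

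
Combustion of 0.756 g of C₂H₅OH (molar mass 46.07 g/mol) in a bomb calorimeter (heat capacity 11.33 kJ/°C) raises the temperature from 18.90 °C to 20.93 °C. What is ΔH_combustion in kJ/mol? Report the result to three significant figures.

ΔT = 20.93 − 18.90 = 2.03 °C
q_cal = C_cal × ΔT = 11.33 × 2.03 = 22.9999 kJ
n = 0.756 / 46.07 = 0.01641 mol
q_rxn = −q_cal = -22.9999 kJ
ΔH = -22.9999 / 0.01641 = -1402 kJ/mol

ΔH = -1400 kJ/mol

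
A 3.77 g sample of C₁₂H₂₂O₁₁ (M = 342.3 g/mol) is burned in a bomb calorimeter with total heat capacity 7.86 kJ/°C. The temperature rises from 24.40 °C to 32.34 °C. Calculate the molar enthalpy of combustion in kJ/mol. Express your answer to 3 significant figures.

ΔT = 32.34 − 24.40 = 7.94 °C
q_cal = C_cal × ΔT = 7.86 × 7.94 = 62.4084 kJ
n = 3.77 / 342.3 = 0.01101 mol
q_rxn = −q_cal = -62.4084 kJ
ΔH = -62.4084 / 0.01101 = -5668 kJ/mol

ΔH = -5670 kJ/mol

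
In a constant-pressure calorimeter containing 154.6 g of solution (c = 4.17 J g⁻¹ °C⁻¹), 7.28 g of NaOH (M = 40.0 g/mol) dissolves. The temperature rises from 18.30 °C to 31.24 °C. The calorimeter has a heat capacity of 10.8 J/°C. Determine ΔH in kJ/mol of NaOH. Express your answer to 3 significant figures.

|ΔT| = |31.24 − 18.30| = 12.94 °C
|q_surr| = (154.6 × 4.17 + 10.8) × 12.94 = 655.482 × 12.94 = 8482 J
n(NaOH) = 7.28 / 40.0 = 0.1820 mol
Temperature rose, so q_rxn = −|q_surr| = -8.482 kJ
ΔH = q_rxn / n = -46.60 kJ/mol

ΔH = -46.6 kJ/mol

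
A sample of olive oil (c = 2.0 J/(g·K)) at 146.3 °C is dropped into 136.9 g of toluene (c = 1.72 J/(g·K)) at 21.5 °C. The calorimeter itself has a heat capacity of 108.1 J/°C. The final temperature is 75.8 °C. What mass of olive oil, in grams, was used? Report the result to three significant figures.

m = 132 g

q_gained = (136.9 × 1.72 + 108.1) × (75.8 − 21.5) = 18660 J
q_lost = m × 2.0 × (146.3 − 75.8) = 141 m
m = 18660 / 141 = 132 g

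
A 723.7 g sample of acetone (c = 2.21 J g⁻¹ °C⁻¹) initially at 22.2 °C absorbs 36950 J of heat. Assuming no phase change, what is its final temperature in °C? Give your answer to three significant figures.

ΔT = q / (m c) = 36950 / (723.7 × 2.21) = 23.10 °C
T_f = 22.2 + 23.10 = 45.30 °C

T_f = 45.3 °C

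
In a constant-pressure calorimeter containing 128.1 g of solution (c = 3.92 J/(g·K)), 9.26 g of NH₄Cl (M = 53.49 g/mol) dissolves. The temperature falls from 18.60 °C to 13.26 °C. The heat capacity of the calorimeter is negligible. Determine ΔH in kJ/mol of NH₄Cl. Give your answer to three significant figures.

|ΔT| = |13.26 − 18.60| = 5.34 °C
|q_surr| = (128.1 × 3.92) × 5.34 = 502.152 × 5.34 = 2681 J
n(NH₄Cl) = 9.26 / 53.49 = 0.1731 mol
Temperature fell, so q_rxn = +|q_surr| = 2.681 kJ
ΔH = q_rxn / n = 15.49 kJ/mol

ΔH = 15.5 kJ/mol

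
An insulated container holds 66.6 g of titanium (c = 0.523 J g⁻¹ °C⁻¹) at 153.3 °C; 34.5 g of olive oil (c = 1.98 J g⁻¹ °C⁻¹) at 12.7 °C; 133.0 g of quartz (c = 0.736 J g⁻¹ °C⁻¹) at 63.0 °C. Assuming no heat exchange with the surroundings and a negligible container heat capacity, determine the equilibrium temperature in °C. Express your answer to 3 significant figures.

Σ mᵢcᵢ(T − Tᵢ) = 0  ⇒  T = Σ mᵢcᵢTᵢ / Σ mᵢcᵢ
Σ mᵢcᵢ = 66.6×0.523 + 34.5×1.98 + 133.0×0.736 = 201.0298
Σ mᵢcᵢTᵢ = 34.8318×153.3 + 68.31×12.7 + 97.888×63.0 = 12374
T = 12374 / 201.0298 = 61.55 °C

T_f = 61.6 °C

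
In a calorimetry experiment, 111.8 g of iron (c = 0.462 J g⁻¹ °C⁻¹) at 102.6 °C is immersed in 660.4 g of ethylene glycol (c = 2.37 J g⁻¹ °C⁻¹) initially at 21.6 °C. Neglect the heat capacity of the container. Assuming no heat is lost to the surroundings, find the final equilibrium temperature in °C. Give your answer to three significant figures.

Heat lost by iron = heat gained by ethylene glycol.
(111.8)(0.462)(102.6 − T) = (660.4)(2.37)(T − 21.6)
51.6516 (102.6 − T) = 1565.148 (T − 21.6)
5299.5 − 51.6516 T = 1565.148 T − 33807
39106.5 = 1616.7996 T
T = 24.19 °C

T_f = 24.2 °C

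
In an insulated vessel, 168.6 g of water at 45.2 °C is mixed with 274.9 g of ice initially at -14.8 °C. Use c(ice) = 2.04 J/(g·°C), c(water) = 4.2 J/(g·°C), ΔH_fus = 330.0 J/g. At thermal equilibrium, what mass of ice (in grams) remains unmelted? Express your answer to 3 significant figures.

Heat to warm all ice to 0 °C: 274.9×2.04×14.8 = 8299.8 J
Heat released by water cooling to 0 °C: 168.6×4.2×45.2 = 32007 J
32007 J < 8299.8 + 274.9×330.0 = 99016.8 J, so not all ice melts; final T = 0 °C.
Heat left for melting: 32007 − 8299.8 = 23707.2 J
Mass melted = 23707.2 / 330.0 = 71.84 g
Ice remaining = 274.9 − 71.84 = 203.06 g

m_ice remaining = 203 g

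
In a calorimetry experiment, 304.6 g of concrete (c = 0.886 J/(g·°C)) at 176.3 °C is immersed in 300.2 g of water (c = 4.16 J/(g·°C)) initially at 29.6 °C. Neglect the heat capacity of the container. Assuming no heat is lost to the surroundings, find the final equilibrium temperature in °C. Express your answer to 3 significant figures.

T_f = 55.7 °C

Heat lost by concrete = heat gained by water.
(304.6)(0.886)(176.3 − T) = (300.2)(4.16)(T − 29.6)
269.8756 (176.3 − T) = 1248.832 (T − 29.6)
47579 − 269.8756 T = 1248.832 T − 36965
84544 = 1518.7076 T
T = 55.67 °C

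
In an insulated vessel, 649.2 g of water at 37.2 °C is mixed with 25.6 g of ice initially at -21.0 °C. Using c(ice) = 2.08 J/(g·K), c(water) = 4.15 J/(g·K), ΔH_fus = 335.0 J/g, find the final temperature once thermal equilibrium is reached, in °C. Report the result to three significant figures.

Heat to bring ice to 0 °C and melt it: q₁ = 25.6×2.08×21.0 + 25.6×335.0 = 9694.2 J
Heat the water can supply cooling to 0 °C: 649.2×4.15×37.2 = 100223 J > q₁, so all ice melts.
Energy balance: 649.2×4.15×(37.2 − T) = 9694.2 + 25.6×4.15×(T − 0)
2694.18(37.2 − T) = 9694.2 + 106.24 T
100223 − 9694.2 = 2800.42 T
T = 90528.8 / 2800.42 = 32.33 °C

T_f = 32.3 °C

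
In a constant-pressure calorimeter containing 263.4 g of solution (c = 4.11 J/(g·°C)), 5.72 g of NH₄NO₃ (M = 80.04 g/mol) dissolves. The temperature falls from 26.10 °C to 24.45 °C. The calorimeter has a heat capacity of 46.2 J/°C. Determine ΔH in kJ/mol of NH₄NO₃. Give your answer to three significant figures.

|ΔT| = |24.45 − 26.10| = 1.65 °C
|q_surr| = (263.4 × 4.11 + 46.2) × 1.65 = 1128.774 × 1.65 = 1862 J
n(NH₄NO₃) = 5.72 / 80.04 = 0.07146 mol
Temperature fell, so q_rxn = +|q_surr| = 1.862 kJ
ΔH = q_rxn / n = 26.06 kJ/mol

ΔH = 26.1 kJ/mol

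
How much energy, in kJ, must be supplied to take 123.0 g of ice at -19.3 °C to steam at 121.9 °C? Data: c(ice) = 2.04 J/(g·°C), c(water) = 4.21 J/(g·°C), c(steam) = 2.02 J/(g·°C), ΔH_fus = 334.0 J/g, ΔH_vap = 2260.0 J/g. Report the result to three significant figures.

q1 (heat ice -19.3→0.0 °C): 123.0 × 2.04 × 19.3 = 4843 J
q2 (melt at 0 °C): 123.0 × 334.0 = 41082 J
q3 (heat water 0.0→100.0 °C): 123.0 × 4.21 × 100.0 = 51783 J
q4 (vaporize at 100 °C): 123.0 × 2260.0 = 277980 J
q5 (heat steam 100.0→121.9 °C): 123.0 × 2.02 × 21.9 = 5441 J
Total: 4843 + 41082 + 51783 + 277980 + 5441 = 381129 J = 381 kJ

q = 381 kJ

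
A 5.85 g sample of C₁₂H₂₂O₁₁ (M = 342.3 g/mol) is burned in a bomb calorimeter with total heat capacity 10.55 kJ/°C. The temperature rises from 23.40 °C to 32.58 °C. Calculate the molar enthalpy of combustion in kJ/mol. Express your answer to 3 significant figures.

ΔH = -5670 kJ/mol

ΔT = 32.58 − 23.40 = 9.18 °C
q_cal = C_cal × ΔT = 10.55 × 9.18 = 96.849 kJ
n = 5.85 / 342.3 = 0.01709 mol
q_rxn = −q_cal = -96.849 kJ
ΔH = -96.849 / 0.01709 = -5667 kJ/mol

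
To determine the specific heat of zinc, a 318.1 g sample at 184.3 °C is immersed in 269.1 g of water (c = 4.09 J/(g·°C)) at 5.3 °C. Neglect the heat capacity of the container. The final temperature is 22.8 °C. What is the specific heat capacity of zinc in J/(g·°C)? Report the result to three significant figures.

c = 0.375 J/(g·°C)

q_gained = (269.1 × 4.09) × (22.8 − 5.3) = 19260 J
q_lost = 318.1 × c × (184.3 − 22.8) = 51373.15 c
Set equal: c = 19260 / 51373.15 = 0.375 J/(g·°C)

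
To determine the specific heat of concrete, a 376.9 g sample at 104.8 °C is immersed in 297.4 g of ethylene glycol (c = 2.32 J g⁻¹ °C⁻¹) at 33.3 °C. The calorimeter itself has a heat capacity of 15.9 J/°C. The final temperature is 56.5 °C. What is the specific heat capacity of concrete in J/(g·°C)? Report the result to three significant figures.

c = 0.900 J/(g·°C)

q_gained = (297.4 × 2.32 + 15.9) × (56.5 − 33.3) = 16380 J
q_lost = 376.9 × c × (104.8 − 56.5) = 18204.27 c
Set equal: c = 16380 / 18204.27 = 0.900 J/(g·°C)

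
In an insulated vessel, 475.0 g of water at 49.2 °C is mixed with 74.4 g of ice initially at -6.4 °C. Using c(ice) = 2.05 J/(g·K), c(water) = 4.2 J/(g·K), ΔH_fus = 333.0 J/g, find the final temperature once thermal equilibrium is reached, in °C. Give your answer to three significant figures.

T_f = 31.4 °C

Heat to bring ice to 0 °C and melt it: q₁ = 74.4×2.05×6.4 + 74.4×333.0 = 25751 J
Heat the water can supply cooling to 0 °C: 475.0×4.2×49.2 = 98154.0 J > q₁, so all ice melts.
Energy balance: 475.0×4.2×(49.2 − T) = 25751 + 74.4×4.2×(T − 0)
1995(49.2 − T) = 25751 + 312.48 T
98154.0 − 25751 = 2307.48 T
T = 72403.0 / 2307.48 = 31.38 °C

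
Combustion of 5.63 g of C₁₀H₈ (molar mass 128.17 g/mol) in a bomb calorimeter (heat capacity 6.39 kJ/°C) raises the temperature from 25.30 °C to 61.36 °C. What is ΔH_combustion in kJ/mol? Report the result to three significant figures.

ΔH = -5250 kJ/mol

ΔT = 61.36 − 25.30 = 36.06 °C
q_cal = C_cal × ΔT = 6.39 × 36.06 = 230.4234 kJ
n = 5.63 / 128.17 = 0.04393 mol
q_rxn = −q_cal = -230.4234 kJ
ΔH = -230.4234 / 0.04393 = -5245 kJ/mol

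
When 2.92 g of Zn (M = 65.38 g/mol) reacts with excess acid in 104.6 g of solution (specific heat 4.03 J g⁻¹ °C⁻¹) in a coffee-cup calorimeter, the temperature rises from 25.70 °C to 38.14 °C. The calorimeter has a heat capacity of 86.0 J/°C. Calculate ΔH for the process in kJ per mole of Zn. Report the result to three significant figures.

ΔH = -141 kJ/mol

|ΔT| = |38.14 − 25.70| = 12.44 °C
|q_surr| = (104.6 × 4.03 + 86.0) × 12.44 = 507.538 × 12.44 = 6314 J
n(Zn) = 2.92 / 65.38 = 0.04466 mol
Temperature rose, so q_rxn = −|q_surr| = -6.314 kJ
ΔH = q_rxn / n = -141.4 kJ/mol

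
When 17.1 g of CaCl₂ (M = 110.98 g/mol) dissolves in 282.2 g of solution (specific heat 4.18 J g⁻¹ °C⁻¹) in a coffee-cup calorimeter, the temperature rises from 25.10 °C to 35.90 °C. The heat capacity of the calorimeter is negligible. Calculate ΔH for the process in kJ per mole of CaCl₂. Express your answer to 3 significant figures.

ΔH = -82.7 kJ/mol

|ΔT| = |35.90 − 25.10| = 10.80 °C
|q_surr| = (282.2 × 4.18) × 10.80 = 1179.596 × 10.80 = 12740 J
n(CaCl₂) = 17.1 / 110.98 = 0.1541 mol
Temperature rose, so q_rxn = −|q_surr| = -12.74 kJ
ΔH = q_rxn / n = -82.67 kJ/mol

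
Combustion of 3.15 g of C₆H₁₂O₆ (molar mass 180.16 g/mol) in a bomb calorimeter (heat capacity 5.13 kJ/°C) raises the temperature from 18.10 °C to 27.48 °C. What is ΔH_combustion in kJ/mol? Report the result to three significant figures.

ΔH = -2750 kJ/mol

ΔT = 27.48 − 18.10 = 9.38 °C
q_cal = C_cal × ΔT = 5.13 × 9.38 = 48.1194 kJ
n = 3.15 / 180.16 = 0.01748 mol
q_rxn = −q_cal = -48.1194 kJ
ΔH = -48.1194 / 0.01748 = -2753 kJ/mol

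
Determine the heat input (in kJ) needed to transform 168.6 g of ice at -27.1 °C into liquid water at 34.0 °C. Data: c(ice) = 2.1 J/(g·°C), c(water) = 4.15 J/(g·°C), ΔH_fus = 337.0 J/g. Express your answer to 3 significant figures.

q = 90.2 kJ

q1 (heat ice -27.1→0.0 °C): 168.6 × 2.1 × 27.1 = 9595 J
q2 (melt at 0 °C): 168.6 × 337.0 = 56818 J
q3 (heat water 0.0→34.0 °C): 168.6 × 4.15 × 34.0 = 23789 J
Total: 9595 + 56818 + 23789 = 90202 J = 90.2 kJ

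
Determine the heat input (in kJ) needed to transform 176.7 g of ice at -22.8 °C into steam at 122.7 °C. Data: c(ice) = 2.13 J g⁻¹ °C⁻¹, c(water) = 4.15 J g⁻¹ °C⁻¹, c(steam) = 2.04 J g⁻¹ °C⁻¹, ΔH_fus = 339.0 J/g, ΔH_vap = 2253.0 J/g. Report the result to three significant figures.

q = 548 kJ

q1 (heat ice -22.8→0.0 °C): 176.7 × 2.13 × 22.8 = 8581 J
q2 (melt at 0 °C): 176.7 × 339.0 = 59901 J
q3 (heat water 0.0→100.0 °C): 176.7 × 4.15 × 100.0 = 73331 J
q4 (vaporize at 100 °C): 176.7 × 2253.0 = 398105 J
q5 (heat steam 100.0→122.7 °C): 176.7 × 2.04 × 22.7 = 8183 J
Total: 8581 + 59901 + 73331 + 398105 + 8183 = 548101 J = 548 kJ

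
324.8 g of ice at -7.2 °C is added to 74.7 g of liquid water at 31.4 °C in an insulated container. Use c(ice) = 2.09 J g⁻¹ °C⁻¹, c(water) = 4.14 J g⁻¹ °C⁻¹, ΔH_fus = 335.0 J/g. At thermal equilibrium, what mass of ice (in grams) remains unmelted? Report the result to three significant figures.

Heat to warm all ice to 0 °C: 324.8×2.09×7.2 = 4887.6 J
Heat released by water cooling to 0 °C: 74.7×4.14×31.4 = 9710.7 J
9710.7 J < 4887.6 + 324.8×335.0 = 113695.6 J, so not all ice melts; final T = 0 °C.
Heat left for melting: 9710.7 − 4887.6 = 4823.1 J
Mass melted = 4823.1 / 335.0 = 14.40 g
Ice remaining = 324.8 − 14.40 = 310.40 g

m_ice remaining = 310 g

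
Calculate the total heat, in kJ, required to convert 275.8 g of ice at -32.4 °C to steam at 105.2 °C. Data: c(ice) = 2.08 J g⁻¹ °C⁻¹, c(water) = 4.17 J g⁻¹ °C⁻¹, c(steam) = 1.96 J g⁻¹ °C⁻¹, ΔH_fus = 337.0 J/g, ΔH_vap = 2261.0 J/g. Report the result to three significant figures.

q1 (heat ice -32.4→0.0 °C): 275.8 × 2.08 × 32.4 = 18587 J
q2 (melt at 0 °C): 275.8 × 337.0 = 92945 J
q3 (heat water 0.0→100.0 °C): 275.8 × 4.17 × 100.0 = 115009 J
q4 (vaporize at 100 °C): 275.8 × 2261.0 = 623584 J
q5 (heat steam 100.0→105.2 °C): 275.8 × 1.96 × 5.2 = 2811 J
Total: 18587 + 92945 + 115009 + 623584 + 2811 = 852936 J = 853 kJ

q = 853 kJ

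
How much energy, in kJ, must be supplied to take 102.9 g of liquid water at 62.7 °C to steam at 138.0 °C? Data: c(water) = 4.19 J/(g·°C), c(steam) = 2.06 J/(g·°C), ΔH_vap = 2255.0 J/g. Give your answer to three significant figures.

q1 (heat water 62.7→100.0 °C): 102.9 × 4.19 × 37.3 = 16082 J
q2 (vaporize at 100 °C): 102.9 × 2255.0 = 232040 J
q3 (heat steam 100.0→138.0 °C): 102.9 × 2.06 × 38.0 = 8055 J
Total: 16082 + 232040 + 8055 = 256177 J = 256 kJ

q = 256 kJ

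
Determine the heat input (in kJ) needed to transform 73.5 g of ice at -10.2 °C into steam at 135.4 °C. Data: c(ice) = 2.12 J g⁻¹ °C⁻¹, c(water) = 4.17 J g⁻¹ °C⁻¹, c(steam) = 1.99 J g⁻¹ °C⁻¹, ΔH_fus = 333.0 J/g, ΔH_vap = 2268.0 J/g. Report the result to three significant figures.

q = 229 kJ

q1 (heat ice -10.2→0.0 °C): 73.5 × 2.12 × 10.2 = 1589 J
q2 (melt at 0 °C): 73.5 × 333.0 = 24476 J
q3 (heat water 0.0→100.0 °C): 73.5 × 4.17 × 100.0 = 30650 J
q4 (vaporize at 100 °C): 73.5 × 2268.0 = 166698 J
q5 (heat steam 100.0→135.4 °C): 73.5 × 1.99 × 35.4 = 5178 J
Total: 1589 + 24476 + 30650 + 166698 + 5178 = 228591 J = 229 kJ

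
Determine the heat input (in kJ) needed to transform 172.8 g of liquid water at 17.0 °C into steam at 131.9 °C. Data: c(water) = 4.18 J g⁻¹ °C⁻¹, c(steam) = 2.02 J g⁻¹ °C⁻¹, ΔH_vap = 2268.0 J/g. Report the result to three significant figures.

q1 (heat water 17.0→100.0 °C): 172.8 × 4.18 × 83.0 = 59951 J
q2 (vaporize at 100 °C): 172.8 × 2268.0 = 391910 J
q3 (heat steam 100.0→131.9 °C): 172.8 × 2.02 × 31.9 = 11135 J
Total: 59951 + 391910 + 11135 = 462996 J = 463 kJ

q = 463 kJ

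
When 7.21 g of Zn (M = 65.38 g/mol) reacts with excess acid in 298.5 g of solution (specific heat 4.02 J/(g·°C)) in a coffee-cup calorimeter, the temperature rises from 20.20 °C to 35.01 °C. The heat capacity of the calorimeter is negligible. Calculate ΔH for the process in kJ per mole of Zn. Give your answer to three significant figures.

|ΔT| = |35.01 − 20.20| = 14.81 °C
|q_surr| = (298.5 × 4.02) × 14.81 = 1199.97 × 14.81 = 17770 J
n(Zn) = 7.21 / 65.38 = 0.1103 mol
Temperature rose, so q_rxn = −|q_surr| = -17.77 kJ
ΔH = q_rxn / n = -161.1 kJ/mol

ΔH = -161 kJ/mol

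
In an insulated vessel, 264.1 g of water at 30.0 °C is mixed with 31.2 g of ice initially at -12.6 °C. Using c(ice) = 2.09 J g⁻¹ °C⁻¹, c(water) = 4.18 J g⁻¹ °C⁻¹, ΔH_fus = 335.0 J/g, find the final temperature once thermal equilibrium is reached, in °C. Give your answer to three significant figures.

T_f = 17.7 °C

Heat to bring ice to 0 °C and melt it: q₁ = 31.2×2.09×12.6 + 31.2×335.0 = 11274 J
Heat the water can supply cooling to 0 °C: 264.1×4.18×30.0 = 33118.1 J > q₁, so all ice melts.
Energy balance: 264.1×4.18×(30.0 − T) = 11274 + 31.2×4.18×(T − 0)
1103.938(30.0 − T) = 11274 + 130.416 T
33118.1 − 11274 = 1234.354 T
T = 21844.1 / 1234.354 = 17.70 °C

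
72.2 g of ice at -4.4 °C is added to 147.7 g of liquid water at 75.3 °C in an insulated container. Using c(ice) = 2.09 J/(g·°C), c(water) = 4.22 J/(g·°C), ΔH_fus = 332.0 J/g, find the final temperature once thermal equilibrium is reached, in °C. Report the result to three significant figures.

Heat to bring ice to 0 °C and melt it: q₁ = 72.2×2.09×4.4 + 72.2×332.0 = 24634 J
Heat the water can supply cooling to 0 °C: 147.7×4.22×75.3 = 46934.0 J > q₁, so all ice melts.
Energy balance: 147.7×4.22×(75.3 − T) = 24634 + 72.2×4.22×(T − 0)
623.294(75.3 − T) = 24634 + 304.684 T
46934.0 − 24634 = 927.978 T
T = 22300.0 / 927.978 = 24.03 °C

T_f = 24.0 °C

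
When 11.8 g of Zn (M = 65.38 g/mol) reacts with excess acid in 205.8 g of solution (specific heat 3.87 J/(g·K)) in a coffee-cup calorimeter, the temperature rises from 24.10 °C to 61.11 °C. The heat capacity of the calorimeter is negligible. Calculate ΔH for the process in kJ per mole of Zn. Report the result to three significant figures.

ΔH = -163 kJ/mol

|ΔT| = |61.11 − 24.10| = 37.01 °C
|q_surr| = (205.8 × 3.87) × 37.01 = 796.446 × 37.01 = 29480 J
n(Zn) = 11.8 / 65.38 = 0.1805 mol
Temperature rose, so q_rxn = −|q_surr| = -29.48 kJ
ΔH = q_rxn / n = -163.3 kJ/mol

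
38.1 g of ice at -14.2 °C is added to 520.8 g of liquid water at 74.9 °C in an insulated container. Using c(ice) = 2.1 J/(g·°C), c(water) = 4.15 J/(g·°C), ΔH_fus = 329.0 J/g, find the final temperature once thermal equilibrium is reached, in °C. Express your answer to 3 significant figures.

T_f = 63.9 °C

Heat to bring ice to 0 °C and melt it: q₁ = 38.1×2.1×14.2 + 38.1×329.0 = 13671 J
Heat the water can supply cooling to 0 °C: 520.8×4.15×74.9 = 161883 J > q₁, so all ice melts.
Energy balance: 520.8×4.15×(74.9 − T) = 13671 + 38.1×4.15×(T − 0)
2161.32(74.9 − T) = 13671 + 158.115 T
161883 − 13671 = 2319.435 T
T = 148212 / 2319.435 = 63.90 °C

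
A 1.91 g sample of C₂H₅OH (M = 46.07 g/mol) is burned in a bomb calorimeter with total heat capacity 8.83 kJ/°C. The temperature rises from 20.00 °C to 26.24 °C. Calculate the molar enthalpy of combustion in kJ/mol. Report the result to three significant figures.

ΔH = -1330 kJ/mol

ΔT = 26.24 − 20.00 = 6.24 °C
q_cal = C_cal × ΔT = 8.83 × 6.24 = 55.0992 kJ
n = 1.91 / 46.07 = 0.04146 mol
q_rxn = −q_cal = -55.0992 kJ
ΔH = -55.0992 / 0.04146 = -1329 kJ/mol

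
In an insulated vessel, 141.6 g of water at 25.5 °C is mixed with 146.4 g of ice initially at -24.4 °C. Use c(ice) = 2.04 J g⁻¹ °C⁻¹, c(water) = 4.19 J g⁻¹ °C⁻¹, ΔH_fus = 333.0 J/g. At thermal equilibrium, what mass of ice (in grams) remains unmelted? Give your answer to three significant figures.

Heat to warm all ice to 0 °C: 146.4×2.04×24.4 = 7287.2 J
Heat released by water cooling to 0 °C: 141.6×4.19×25.5 = 15129 J
15129 J < 7287.2 + 146.4×333.0 = 56038.4 J, so not all ice melts; final T = 0 °C.
Heat left for melting: 15129 − 7287.2 = 7841.8 J
Mass melted = 7841.8 / 333.0 = 23.55 g
Ice remaining = 146.4 − 23.55 = 122.85 g

m_ice remaining = 123 g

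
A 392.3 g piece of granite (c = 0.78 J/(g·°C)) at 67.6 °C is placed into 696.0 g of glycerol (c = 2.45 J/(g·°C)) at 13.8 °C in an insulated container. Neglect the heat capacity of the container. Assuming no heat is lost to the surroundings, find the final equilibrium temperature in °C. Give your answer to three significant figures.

Heat lost by granite = heat gained by glycerol.
(392.3)(0.78)(67.6 − T) = (696.0)(2.45)(T − 13.8)
305.994 (67.6 − T) = 1705.2 (T − 13.8)
20685 − 305.994 T = 1705.2 T − 23532
44217 = 2011.194 T
T = 21.99 °C

T_f = 22.0 °C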